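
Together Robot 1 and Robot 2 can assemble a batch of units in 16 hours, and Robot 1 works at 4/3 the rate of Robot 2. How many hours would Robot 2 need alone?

112/3 hours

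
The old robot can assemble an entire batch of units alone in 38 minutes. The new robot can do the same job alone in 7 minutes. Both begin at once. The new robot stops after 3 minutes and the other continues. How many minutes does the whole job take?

152/7 minutes

In the first 3 minutes the combined rate is 45/266, so 135/266 of the job is done, leaving 131/266.
After the new robot leaves the rate is 1/38 per minute; the remaining 131/266 takes 131/7 minutes.
Total = 3 + 131/7 = 152/7 minutes.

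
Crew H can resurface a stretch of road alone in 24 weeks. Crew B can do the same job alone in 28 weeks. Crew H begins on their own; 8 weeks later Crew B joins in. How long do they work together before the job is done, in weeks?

In the first 8 weeks Crew H alone does 8/24 = 1/3 of the job, leaving 2/3.
Once everyone is working, combined rate: 1/24 + 1/28 = (7 + 6)/168 = 13/168 per week.
Remaining 2/3 at 13/168 per week takes 112/13 weeks.

112/13 weeks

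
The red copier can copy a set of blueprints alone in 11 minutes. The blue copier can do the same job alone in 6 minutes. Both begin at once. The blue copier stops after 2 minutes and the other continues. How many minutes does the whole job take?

In the first 2 minutes the combined rate is 17/66, so 17/33 of the job is done, leaving 16/33.
After the blue copier leaves the rate is 1/11 per minute; the remaining 16/33 takes 16/3 minutes.
Total = 2 + 16/3 = 22/3 minutes.

22/3 minutes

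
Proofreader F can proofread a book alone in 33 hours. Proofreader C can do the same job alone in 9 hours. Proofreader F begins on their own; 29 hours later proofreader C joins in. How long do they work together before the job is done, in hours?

In the first 29 hours proofreader F alone does 29/33 of the job, leaving 4/33.
Once everyone is working, combined rate: 1/33 + 1/9 = (3 + 11)/99 = 14/99 per hour.
Remaining 4/33 at 14/99 per hour takes 6/7 hours.

6/7 hours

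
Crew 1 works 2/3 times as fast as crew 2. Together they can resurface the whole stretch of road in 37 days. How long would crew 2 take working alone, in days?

185/3 days

Let crew 2's rate be r; then crew 1's rate is (2/3)r, so together (2/3 + 1)r = (5/3)r = 1/37.
Thus r = 3/185 per day.
Crew 2 alone: 185/3 days; crew 1 alone: 185/2 days.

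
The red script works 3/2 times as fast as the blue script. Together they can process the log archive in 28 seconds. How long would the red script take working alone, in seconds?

Let the blue script's rate be r; then the red script's rate is (3/2)r, so together (3/2 + 1)r = (5/2)r = 1/28.
Thus r = 1/70 per second.
The blue script alone: 70 seconds; the red script alone: 140/3 seconds.

140/3 seconds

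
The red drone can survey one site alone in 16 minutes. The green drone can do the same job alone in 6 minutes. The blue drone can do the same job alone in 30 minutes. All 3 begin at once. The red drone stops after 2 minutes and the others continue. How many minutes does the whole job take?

In the first 2 minutes the combined rate is 21/80, so 21/40 of the job is done, leaving 19/40.
After the red drone leaves the rate is 1/5 per minute; the remaining 19/40 takes 19/8 minutes.
Total = 2 + 19/8 = 35/8 minutes.

35/8 minutes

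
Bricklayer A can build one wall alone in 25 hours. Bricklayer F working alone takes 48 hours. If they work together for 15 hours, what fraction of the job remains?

7/80

Combined rate: 1/25 + 1/48 = (48 + 25)/1200 = 73/1200 per hour.
In 15 hours they complete 15·73/1200 = 73/80 of the job.
So 7/80 remains.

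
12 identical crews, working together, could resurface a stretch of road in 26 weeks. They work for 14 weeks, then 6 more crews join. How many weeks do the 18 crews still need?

One crew does 1/312 of the job per week.
After 14 weeks with 12 crews, 7/13 is done (6/13 left).
With 18 crews the rate is 18/312 = 3/52, so the rest takes 6/13 ÷ 3/52 = 8 weeks.

8 weeks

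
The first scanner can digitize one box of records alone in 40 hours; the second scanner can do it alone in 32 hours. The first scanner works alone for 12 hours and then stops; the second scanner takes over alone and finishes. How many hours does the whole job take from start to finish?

In 12 hours the first scanner does 12/40 = 3/10 of the job, leaving 7/10.
The second scanner works at 1/32 per hour, so finishing takes 7/10 ÷ 1/32 = 112/5 hours.
Total time = 12 + 112/5 = 172/5 hours.

172/5 hours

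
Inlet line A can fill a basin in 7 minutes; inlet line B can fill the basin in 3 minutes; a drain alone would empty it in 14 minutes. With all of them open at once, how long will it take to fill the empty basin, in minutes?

Net rate = 1/7 + 1/3 − 1/14 = (6 + 14 − 3)/42 = 17/42 per minute.
Filling time = 1 ÷ (17/42) = 42/17 minutes.

42/17 minutes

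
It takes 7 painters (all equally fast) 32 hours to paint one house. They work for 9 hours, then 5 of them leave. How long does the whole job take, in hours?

179/2 hours

One painter does 1/224 of the job per hour.
After 9 hours with 7 painters, 9/32 is done (23/32 left).
With 2 painters the rate is 2/224 = 1/112, so the rest takes 23/32 ÷ 1/112 = 161/2 hours.
Total = 9 + 161/2 = 179/2 hours.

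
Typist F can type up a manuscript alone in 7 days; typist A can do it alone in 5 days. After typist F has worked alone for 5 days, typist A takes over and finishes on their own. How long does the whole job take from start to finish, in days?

In 5 days typist F does 5/7 of the job, leaving 2/7.
Typist A works at 1/5 per day, so finishing takes 2/7 ÷ 1/5 = 10/7 days.
Total time = 5 + 10/7 = 45/7 days.

45/7 days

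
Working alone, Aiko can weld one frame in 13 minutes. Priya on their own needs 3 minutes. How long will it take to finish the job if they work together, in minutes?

39/16 minutes

Combined rate: 1/13 + 1/3 = (3 + 13)/39 = 16/39 per minute.
Time = 1 ÷ (16/39) = 39/16 minutes.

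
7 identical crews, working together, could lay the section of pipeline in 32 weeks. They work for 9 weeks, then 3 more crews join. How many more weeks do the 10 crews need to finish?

One crew does 1/224 of the job per week.
After 9 weeks with 7 crews, 9/32 is done (23/32 left).
With 10 crews the rate is 10/224 = 5/112, so the rest takes 23/32 ÷ 5/112 = 161/10 weeks.

161/10 weeks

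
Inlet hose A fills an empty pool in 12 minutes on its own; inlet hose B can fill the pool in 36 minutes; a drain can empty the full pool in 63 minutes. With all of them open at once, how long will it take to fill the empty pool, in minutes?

Net rate = 1/12 + 1/36 − 1/63 = (21 + 7 − 4)/252 = 24/252 = 2/21 per minute.
Filling time = 1 ÷ (2/21) = 21/2 minutes.

21/2 minutes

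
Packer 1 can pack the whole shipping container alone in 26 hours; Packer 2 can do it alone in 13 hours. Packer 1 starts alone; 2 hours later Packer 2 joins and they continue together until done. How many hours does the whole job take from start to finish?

10 hours

In 2 hours Packer 1 does 2/26 = 1/13 of the job, leaving 12/13.
Packer 1 and Packer 2 together work at 3/26 per hour, so finishing takes 12/13 ÷ 3/26 = 8 hours.
Total time = 2 + 8 = 10 hours.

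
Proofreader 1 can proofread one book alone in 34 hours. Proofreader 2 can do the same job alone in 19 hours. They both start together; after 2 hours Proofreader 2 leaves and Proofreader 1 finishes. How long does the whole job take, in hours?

578/19 hours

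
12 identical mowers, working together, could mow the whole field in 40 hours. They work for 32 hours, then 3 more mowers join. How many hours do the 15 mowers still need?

One mower does 1/480 of the job per hour.
After 32 hours with 12 mowers, 4/5 is done (1/5 left).
With 15 mowers the rate is 15/480 = 1/32, so the rest takes 1/5 ÷ 1/32 = 32/5 hours.

32/5 hours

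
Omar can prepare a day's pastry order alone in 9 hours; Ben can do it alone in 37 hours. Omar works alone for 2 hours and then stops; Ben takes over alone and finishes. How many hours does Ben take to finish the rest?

In 2 hours Omar does 2/9 of the job, leaving 7/9.
Ben works at 1/37 per hour, so finishing takes 7/9 ÷ 1/37 = 259/9 hours.

259/9 hours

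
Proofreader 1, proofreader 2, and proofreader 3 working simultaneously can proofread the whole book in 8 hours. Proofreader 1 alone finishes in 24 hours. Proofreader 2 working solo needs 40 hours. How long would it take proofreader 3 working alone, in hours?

120/7 hours

Combined rate is 1/8 per hour.
Known contribution: 1/24 + 1/40 = (5 + 3)/120 = 8/120 = 1/15 per hour.
So proofreader 3's rate is 1/8 − 1/15 = 7/120, meaning 120/7 hours alone.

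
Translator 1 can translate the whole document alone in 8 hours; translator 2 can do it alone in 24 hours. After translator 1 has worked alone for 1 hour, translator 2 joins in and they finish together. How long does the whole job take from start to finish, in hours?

In 1 hour translator 1 does 1/8 of the job, leaving 7/8.
Translator 1 and translator 2 together work at 1/6 per hour, so finishing takes 7/8 ÷ 1/6 = 21/4 hours.
Total time = 1 + 21/4 = 25/4 hours.

25/4 hours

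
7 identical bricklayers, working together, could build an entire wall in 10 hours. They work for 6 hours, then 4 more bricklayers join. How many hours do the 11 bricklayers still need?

28/11 hours

One bricklayer does 1/70 of the job per hour.
After 6 hours with 7 bricklayers, 3/5 is done (2/5 left).
With 11 bricklayers the rate is 11/70, so the rest takes 2/5 ÷ 11/70 = 28/11 hours.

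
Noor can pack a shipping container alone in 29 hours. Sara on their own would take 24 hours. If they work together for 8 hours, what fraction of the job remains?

34/87

Combined rate: 1/29 + 1/24 = (24 + 29)/696 = 53/696 per hour.
In 8 hours they complete 8·53/696 = 53/87 of the job.
So 34/87 remains.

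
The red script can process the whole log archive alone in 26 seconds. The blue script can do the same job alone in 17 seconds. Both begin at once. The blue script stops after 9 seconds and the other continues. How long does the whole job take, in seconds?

208/17 seconds

In the first 9 seconds the combined rate is 43/442, so 387/442 of the job is done, leaving 55/442.
After the blue script leaves the rate is 1/26 per second; the remaining 55/442 takes 55/17 seconds.
Total = 9 + 55/17 = 208/17 seconds.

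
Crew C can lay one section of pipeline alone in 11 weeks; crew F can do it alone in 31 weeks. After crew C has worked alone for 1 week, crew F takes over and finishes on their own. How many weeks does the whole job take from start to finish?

321/11 weeks

In 1 week crew C does 1/11 of the job, leaving 10/11.
Crew F works at 1/31 per week, so finishing takes 10/11 ÷ 1/31 = 310/11 weeks.
Total time = 1 + 310/11 = 321/11 weeks.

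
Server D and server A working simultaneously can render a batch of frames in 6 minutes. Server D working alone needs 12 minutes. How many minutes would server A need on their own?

Combined rate is 1/6 per minute.
Known contribution: 1/12 per minute.
So server A's rate is 1/6 − 1/12 = 1/12, meaning 12 minutes alone.

12 minutes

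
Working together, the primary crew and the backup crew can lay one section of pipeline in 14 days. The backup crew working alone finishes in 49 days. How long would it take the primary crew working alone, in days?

Combined rate is 1/14 per day.
Known contribution: 1/49 per day.
So the primary crew's rate is 1/14 − 1/49 = 5/98, meaning 98/5 days alone.

98/5 days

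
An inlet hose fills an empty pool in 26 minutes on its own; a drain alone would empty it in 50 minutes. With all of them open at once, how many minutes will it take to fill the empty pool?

325/6 minutes

Net rate = 1/26 − 1/50 = (25 − 13)/650 = 12/650 = 6/325 per minute.
Filling time = 1 ÷ (6/325) = 325/6 minutes.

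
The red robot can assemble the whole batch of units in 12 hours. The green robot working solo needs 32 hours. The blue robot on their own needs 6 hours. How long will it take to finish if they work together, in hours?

Combined rate: 1/12 + 1/32 + 1/6 = (8 + 3 + 16)/96 = 27/96 = 9/32 per hour.
Time = 1 ÷ (9/32) = 32/9 hours.

32/9 hours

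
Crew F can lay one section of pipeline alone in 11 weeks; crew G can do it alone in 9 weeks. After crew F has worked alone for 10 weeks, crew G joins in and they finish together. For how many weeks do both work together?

9/20 weeks

In 10 weeks crew F does 10/11 of the job, leaving 1/11.
Crew F and crew G together work at 20/99 per week, so finishing takes 1/11 ÷ 20/99 = 9/20 weeks.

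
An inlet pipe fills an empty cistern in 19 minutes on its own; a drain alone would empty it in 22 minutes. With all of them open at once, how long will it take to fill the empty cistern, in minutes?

418/3 minutes

Net rate = 1/19 − 1/22 = (22 − 19)/418 = 3/418 per minute.
Filling time = 1 ÷ (3/418) = 418/3 minutes.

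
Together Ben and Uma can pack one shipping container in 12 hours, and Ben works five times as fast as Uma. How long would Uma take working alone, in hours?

72 hours

Let Uma's rate be r; then Ben's rate is 5r, so together (5 + 1)r = 6r = 1/12.
Thus r = 1/72 per hour.
Uma alone: 72 hours; Ben alone: 72/5 hours.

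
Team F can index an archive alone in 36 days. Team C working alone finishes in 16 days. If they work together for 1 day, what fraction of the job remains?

131/144

Combined rate: 1/36 + 1/16 = (4 + 9)/144 = 13/144 per day.
In 1 day they complete 1·13/144 = 13/144 of the job.
So 131/144 remains.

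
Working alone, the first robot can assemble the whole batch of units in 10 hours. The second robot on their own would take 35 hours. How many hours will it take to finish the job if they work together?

70/9 hours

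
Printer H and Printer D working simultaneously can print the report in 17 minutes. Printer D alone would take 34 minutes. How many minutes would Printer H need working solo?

34 minutes

Combined rate is 1/17 per minute.
Known contribution: 1/34 per minute.
So Printer H's rate is 1/17 − 1/34 = 1/34, meaning 34 minutes alone.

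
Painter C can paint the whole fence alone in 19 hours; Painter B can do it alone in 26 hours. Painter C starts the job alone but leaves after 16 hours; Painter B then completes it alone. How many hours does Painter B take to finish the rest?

In 16 hours Painter C does 16/19 of the job, leaving 3/19.
Painter B works at 1/26 per hour, so finishing takes 3/19 ÷ 1/26 = 78/19 hours.

78/19 hours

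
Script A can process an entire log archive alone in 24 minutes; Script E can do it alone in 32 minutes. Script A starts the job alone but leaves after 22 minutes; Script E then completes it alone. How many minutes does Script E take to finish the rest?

8/3 minutes

In 22 minutes Script A does 22/24 = 11/12 of the job, leaving 1/12.
Script E works at 1/32 per minute, so finishing takes 1/12 ÷ 1/32 = 8/3 minutes.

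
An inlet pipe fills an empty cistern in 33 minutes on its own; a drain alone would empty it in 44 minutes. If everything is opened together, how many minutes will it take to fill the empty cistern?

Net rate = 1/33 − 1/44 = (4 − 3)/132 = 1/132 per minute.
Filling time = 1 ÷ (1/132) = 132 minutes.

132 minutes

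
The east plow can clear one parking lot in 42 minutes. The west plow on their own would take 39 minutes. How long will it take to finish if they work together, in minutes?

182/9 minutes

Combined rate: 1/42 + 1/39 = (13 + 14)/546 = 27/546 = 9/182 per minute.
Time = 1 ÷ (9/182) = 182/9 minutes.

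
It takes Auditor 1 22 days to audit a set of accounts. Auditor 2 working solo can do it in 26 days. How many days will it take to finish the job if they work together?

143/12 days

Combined rate: 1/22 + 1/26 = (13 + 11)/286 = 24/286 = 12/143 per day.
Time = 1 ÷ (12/143) = 143/12 days.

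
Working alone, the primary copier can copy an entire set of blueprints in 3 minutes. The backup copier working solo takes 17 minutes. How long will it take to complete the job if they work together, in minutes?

51/20 minutes

With two workers the combined time is the product over the sum: 3·17/(3+17) = 51/20 minutes.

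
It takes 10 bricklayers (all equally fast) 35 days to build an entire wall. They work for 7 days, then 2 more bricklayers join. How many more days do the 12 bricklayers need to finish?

One bricklayer does 1/350 of the job per day.
After 7 days with 10 bricklayers, 1/5 is done (4/5 left).
With 12 bricklayers the rate is 12/350 = 6/175, so the rest takes 4/5 ÷ 6/175 = 70/3 days.

70/3 days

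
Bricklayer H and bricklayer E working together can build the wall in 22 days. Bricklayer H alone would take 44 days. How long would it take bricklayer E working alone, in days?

44 days

Combined rate is 1/22 per day.
Known contribution: 1/44 per day.
So bricklayer E's rate is 1/22 − 1/44 = 1/44, meaning 44 days alone.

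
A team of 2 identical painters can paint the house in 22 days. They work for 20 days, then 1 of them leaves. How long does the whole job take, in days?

24 days

One painter does 1/44 of the job per day.
After 20 days with 2 painters, 10/11 is done (1/11 left).
With 1 painter the rate is 1/44, so the rest takes 1/11 ÷ 1/44 = 4 days.
Total = 20 + 4 = 24 days.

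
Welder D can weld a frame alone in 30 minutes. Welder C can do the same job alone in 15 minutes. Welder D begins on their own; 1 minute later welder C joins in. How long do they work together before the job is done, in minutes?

In the first 1 minute welder D alone does 1/30 of the job, leaving 29/30.
Once everyone is working, combined rate: 1/30 + 1/15 = (1 + 2)/30 = 3/30 = 1/10 per minute.
Remaining 29/30 at 1/10 per minute takes 29/3 minutes.

29/3 minutes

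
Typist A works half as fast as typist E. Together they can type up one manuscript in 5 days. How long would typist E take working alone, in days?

15/2 days

Let typist E's rate be r; then typist A's rate is (1/2)r, so together (1/2 + 1)r = (3/2)r = 1/5.
Thus r = 2/15 per day.
Typist E alone: 15/2 days; typist A alone: 15 days.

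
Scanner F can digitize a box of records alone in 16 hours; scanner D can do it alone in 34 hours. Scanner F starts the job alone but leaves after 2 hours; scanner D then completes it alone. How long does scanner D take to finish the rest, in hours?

In 2 hours scanner F does 2/16 = 1/8 of the job, leaving 7/8.
Scanner D works at 1/34 per hour, so finishing takes 7/8 ÷ 1/34 = 119/4 hours.

119/4 hours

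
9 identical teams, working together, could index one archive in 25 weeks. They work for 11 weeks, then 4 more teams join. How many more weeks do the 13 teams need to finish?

One team does 1/225 of the job per week.
After 11 weeks with 9 teams, 11/25 is done (14/25 left).
With 13 teams the rate is 13/225, so the rest takes 14/25 ÷ 13/225 = 126/13 weeks.

126/13 weeks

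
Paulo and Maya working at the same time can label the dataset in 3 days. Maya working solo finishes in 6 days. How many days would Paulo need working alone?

6 days

Combined rate is 1/3 per day.
Known contribution: 1/6 per day.
So Paulo's rate is 1/3 − 1/6 = 1/6, meaning 6 days alone.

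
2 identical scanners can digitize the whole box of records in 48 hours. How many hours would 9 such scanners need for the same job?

Total work is 2·48 = 96 scanner-hours.
With 9 scanners: 96/9 = 32/3 hours.

32/3 hours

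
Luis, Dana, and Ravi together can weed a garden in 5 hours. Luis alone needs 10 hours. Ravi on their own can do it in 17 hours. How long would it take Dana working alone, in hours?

170/7 hours

Combined rate is 1/5 per hour.
Known contribution: 1/10 + 1/17 = (17 + 10)/170 = 27/170 per hour.
So Dana's rate is 1/5 − 27/170 = 7/170, meaning 170/7 hours alone.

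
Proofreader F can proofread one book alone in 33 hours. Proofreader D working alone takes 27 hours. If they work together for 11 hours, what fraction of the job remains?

Combined rate: 1/33 + 1/27 = (9 + 11)/297 = 20/297 per hour.
In 11 hours they complete 11·20/297 = 20/27 of the job.
So 7/27 remains.

7/27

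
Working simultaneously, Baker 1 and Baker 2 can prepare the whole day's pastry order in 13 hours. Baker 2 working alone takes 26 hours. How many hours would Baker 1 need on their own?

26 hours

Combined rate is 1/13 per hour.
Known contribution: 1/26 per hour.
So Baker 1's rate is 1/13 − 1/26 = 1/26, meaning 26 hours alone.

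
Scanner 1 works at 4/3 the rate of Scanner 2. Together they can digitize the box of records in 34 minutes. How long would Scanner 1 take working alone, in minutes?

119/2 minutes

Let Scanner 2's rate be r; then Scanner 1's rate is (4/3)r, so together (4/3 + 1)r = (7/3)r = 1/34.
Thus r = 3/238 per minute.
Scanner 2 alone: 238/3 minutes; Scanner 1 alone: 119/2 minutes.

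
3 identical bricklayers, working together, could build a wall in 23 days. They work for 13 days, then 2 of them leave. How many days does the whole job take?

43 days

One bricklayer does 1/69 of the job per day.
After 13 days with 3 bricklayers, 13/23 is done (10/23 left).
With 1 bricklayer the rate is 1/69, so the rest takes 10/23 ÷ 1/69 = 30 days.
Total = 13 + 30 = 43 days.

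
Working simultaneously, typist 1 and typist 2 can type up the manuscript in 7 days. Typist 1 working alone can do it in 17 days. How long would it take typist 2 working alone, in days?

Combined rate is 1/7 per day.
Known contribution: 1/17 per day.
So typist 2's rate is 1/7 − 1/17 = 10/119, meaning 119/10 days alone.

119/10 days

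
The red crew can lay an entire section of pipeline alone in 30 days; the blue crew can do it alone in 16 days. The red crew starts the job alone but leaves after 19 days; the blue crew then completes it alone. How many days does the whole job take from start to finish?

373/15 days

In 19 days the red crew does 19/30 of the job, leaving 11/30.
The blue crew works at 1/16 per day, so finishing takes 11/30 ÷ 1/16 = 88/15 days.
Total time = 19 + 88/15 = 373/15 days.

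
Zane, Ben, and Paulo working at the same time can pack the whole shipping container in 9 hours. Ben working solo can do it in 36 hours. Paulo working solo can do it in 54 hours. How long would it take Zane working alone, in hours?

Combined rate is 1/9 per hour.
Known contribution: 1/36 + 1/54 = (3 + 2)/108 = 5/108 per hour.
So Zane's rate is 1/9 − 5/108 = 7/108, meaning 108/7 hours alone.

108/7 hours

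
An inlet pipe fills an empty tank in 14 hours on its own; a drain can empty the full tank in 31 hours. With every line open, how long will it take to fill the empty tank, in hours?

434/17 hours

Net rate = 1/14 − 1/31 = (31 − 14)/434 = 17/434 per hour.
Filling time = 1 ÷ (17/434) = 434/17 hours.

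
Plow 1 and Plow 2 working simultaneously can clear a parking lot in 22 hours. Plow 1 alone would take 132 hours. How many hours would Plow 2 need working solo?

132/5 hours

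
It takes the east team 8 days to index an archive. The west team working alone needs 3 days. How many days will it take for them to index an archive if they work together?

24/11 days

Combined rate: 1/8 + 1/3 = (3 + 8)/24 = 11/24 per day.
Time = 1 ÷ (11/24) = 24/11 days.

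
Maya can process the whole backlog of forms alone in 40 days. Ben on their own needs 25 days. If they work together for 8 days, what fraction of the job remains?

12/25

Combined rate: 1/40 + 1/25 = (5 + 8)/200 = 13/200 per day.
In 8 days they complete 8·13/200 = 13/25 of the job.
So 12/25 remains.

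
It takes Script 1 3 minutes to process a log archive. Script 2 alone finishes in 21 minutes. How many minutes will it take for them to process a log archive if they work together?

21/8 minutes

With two workers the combined time is the product over the sum: 3·21/(3+21) = 63/24 = 21/8 minutes.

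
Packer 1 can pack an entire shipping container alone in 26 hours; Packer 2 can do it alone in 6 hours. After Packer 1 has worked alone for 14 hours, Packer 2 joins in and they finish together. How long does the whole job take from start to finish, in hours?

65/4 hours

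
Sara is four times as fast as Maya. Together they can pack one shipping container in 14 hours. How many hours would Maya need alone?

70 hours

Let Maya's rate be r; then Sara's rate is 4r, so together (4 + 1)r = 5r = 1/14.
Thus r = 1/70 per hour.
Maya alone: 70 hours; Sara alone: 35/2 hours.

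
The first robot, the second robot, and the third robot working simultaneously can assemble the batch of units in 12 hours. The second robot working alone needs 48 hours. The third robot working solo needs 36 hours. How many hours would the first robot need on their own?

144/5 hours

Combined rate is 1/12 per hour.
Known contribution: 1/48 + 1/36 = (3 + 4)/144 = 7/144 per hour.
So the first robot's rate is 1/12 − 7/144 = 5/144, meaning 144/5 hours alone.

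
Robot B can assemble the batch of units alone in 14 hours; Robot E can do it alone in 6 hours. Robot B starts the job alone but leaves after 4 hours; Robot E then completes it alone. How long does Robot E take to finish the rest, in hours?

In 4 hours Robot B does 4/14 = 2/7 of the job, leaving 5/7.
Robot E works at 1/6 per hour, so finishing takes 5/7 ÷ 1/6 = 30/7 hours.

30/7 hours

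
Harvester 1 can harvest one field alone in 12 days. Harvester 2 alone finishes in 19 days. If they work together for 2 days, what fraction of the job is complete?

Combined rate: 1/12 + 1/19 = (19 + 12)/228 = 31/228 per day.
In 2 days they complete 2·31/228 = 31/114 of the job.

31/114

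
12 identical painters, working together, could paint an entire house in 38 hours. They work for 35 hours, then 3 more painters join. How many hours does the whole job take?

One painter does 1/456 of the job per hour.
After 35 hours with 12 painters, 35/38 is done (3/38 left).
With 15 painters the rate is 15/456 = 5/152, so the rest takes 3/38 ÷ 5/152 = 12/5 hours.
Total = 35 + 12/5 = 187/5 hours.

187/5 hours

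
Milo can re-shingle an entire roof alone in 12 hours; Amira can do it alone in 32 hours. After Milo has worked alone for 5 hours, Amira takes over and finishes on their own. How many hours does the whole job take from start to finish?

71/3 hours

In 5 hours Milo does 5/12 of the job, leaving 7/12.
Amira works at 1/32 per hour, so finishing takes 7/12 ÷ 1/32 = 56/3 hours.
Total time = 5 + 56/3 = 71/3 hours.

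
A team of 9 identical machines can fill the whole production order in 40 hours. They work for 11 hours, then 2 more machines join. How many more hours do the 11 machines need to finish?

One machine does 1/360 of the job per hour.
After 11 hours with 9 machines, 11/40 is done (29/40 left).
With 11 machines the rate is 11/360, so the rest takes 29/40 ÷ 11/360 = 261/11 hours.

261/11 hours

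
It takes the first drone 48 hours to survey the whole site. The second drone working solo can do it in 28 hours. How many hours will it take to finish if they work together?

336/19 hours

Combined rate: 1/48 + 1/28 = (7 + 12)/336 = 19/336 per hour.
Time = 1 ÷ (19/336) = 336/19 hours.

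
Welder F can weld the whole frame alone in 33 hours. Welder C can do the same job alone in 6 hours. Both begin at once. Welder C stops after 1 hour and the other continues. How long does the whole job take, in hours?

55/2 hours

In the first 1 hour the combined rate is 13/66, so 13/66 of the job is done, leaving 53/66.
After Welder C leaves the rate is 1/33 per hour; the remaining 53/66 takes 53/2 hours.
Total = 1 + 53/2 = 55/2 hours.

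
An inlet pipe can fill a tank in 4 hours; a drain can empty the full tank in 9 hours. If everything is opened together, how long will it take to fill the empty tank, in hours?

36/5 hours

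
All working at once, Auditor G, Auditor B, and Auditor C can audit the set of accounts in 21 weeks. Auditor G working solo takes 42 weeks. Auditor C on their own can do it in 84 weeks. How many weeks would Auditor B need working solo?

Combined rate is 1/21 per week.
Known contribution: 1/42 + 1/84 = (2 + 1)/84 = 3/84 = 1/28 per week.
So Auditor B's rate is 1/21 − 1/28 = 1/84, meaning 84 weeks alone.

84 weeks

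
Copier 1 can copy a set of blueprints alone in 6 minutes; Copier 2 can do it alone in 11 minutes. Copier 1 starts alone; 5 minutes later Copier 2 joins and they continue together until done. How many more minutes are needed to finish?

11/17 minutes

In 5 minutes Copier 1 does 5/6 of the job, leaving 1/6.
Copier 1 and Copier 2 together work at 17/66 per minute, so finishing takes 1/6 ÷ 17/66 = 11/17 minutes.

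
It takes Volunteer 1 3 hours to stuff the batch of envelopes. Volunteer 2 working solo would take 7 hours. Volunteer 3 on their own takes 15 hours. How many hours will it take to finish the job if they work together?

35/19 hours

Combined rate: 1/3 + 1/7 + 1/15 = (35 + 15 + 7)/105 = 57/105 = 19/35 per hour.
Time = 1 ÷ (19/35) = 35/19 hours.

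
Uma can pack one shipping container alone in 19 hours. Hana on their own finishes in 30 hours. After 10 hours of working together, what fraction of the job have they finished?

49/57

Combined rate: 1/19 + 1/30 = (30 + 19)/570 = 49/570 per hour.
In 10 hours they complete 10·49/570 = 49/57 of the job.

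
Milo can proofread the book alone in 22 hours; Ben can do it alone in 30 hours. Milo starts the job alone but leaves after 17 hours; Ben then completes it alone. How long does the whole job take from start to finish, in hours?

262/11 hours

In 17 hours Milo does 17/22 of the job, leaving 5/22.
Ben works at 1/30 per hour, so finishing takes 5/22 ÷ 1/30 = 75/11 hours.
Total time = 17 + 75/11 = 262/11 hours.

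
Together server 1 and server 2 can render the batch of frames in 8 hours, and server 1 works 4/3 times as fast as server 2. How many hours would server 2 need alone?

56/3 hours

Let server 2's rate be r; then server 1's rate is (4/3)r, so together (4/3 + 1)r = (7/3)r = 1/8.
Thus r = 3/56 per hour.
Server 2 alone: 56/3 hours; server 1 alone: 14 hours.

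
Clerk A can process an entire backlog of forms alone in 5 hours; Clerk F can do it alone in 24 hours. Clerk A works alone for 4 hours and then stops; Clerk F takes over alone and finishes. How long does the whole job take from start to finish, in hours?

44/5 hours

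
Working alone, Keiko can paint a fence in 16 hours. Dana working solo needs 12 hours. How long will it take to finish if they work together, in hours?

48/7 hours

Combined rate: 1/16 + 1/12 = (3 + 4)/48 = 7/48 per hour.
Time = 1 ÷ (7/48) = 48/7 hours.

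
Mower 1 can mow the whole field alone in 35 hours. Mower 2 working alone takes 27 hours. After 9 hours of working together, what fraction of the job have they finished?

Combined rate: 1/35 + 1/27 = (27 + 35)/945 = 62/945 per hour.
In 9 hours they complete 9·62/945 = 62/105 of the job.

62/105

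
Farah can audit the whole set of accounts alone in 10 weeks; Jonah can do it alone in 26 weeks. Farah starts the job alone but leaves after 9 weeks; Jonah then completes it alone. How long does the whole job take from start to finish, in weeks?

In 9 weeks Farah does 9/10 of the job, leaving 1/10.
Jonah works at 1/26 per week, so finishing takes 1/10 ÷ 1/26 = 13/5 weeks.
Total time = 9 + 13/5 = 58/5 weeks.

58/5 weeks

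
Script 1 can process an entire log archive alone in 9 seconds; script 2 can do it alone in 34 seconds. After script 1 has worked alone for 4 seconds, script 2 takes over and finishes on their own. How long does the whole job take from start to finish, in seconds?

206/9 seconds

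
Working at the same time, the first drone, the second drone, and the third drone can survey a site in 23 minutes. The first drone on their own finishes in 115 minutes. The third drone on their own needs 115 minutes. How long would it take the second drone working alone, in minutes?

115/3 minutes

Combined rate is 1/23 per minute.
Known contribution: 1/115 + 1/115 = (1 + 1)/115 = 2/115 per minute.
So the second drone's rate is 1/23 − 2/115 = 3/115, meaning 115/3 minutes alone.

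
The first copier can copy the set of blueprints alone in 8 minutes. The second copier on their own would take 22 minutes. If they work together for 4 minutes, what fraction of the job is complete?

15/22

Combined rate: 1/8 + 1/22 = (11 + 4)/88 = 15/88 per minute.
In 4 minutes they complete 4·15/88 = 15/22 of the job.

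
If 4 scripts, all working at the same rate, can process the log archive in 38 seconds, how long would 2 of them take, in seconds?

Total work is 4·38 = 152 script-seconds.
With 2 scripts: 152/2 = 76 seconds.

76 seconds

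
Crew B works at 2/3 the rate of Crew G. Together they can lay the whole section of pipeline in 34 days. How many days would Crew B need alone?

Let Crew G's rate be r; then Crew B's rate is (2/3)r, so together (2/3 + 1)r = (5/3)r = 1/34.
Thus r = 3/170 per day.
Crew G alone: 170/3 days; Crew B alone: 85 days.

85 days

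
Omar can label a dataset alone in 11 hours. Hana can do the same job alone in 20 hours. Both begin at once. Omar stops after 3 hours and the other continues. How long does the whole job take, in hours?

160/11 hours

In the first 3 hours the combined rate is 31/220, so 93/220 of the job is done, leaving 127/220.
After Omar leaves the rate is 1/20 per hour; the remaining 127/220 takes 127/11 hours.
Total = 3 + 127/11 = 160/11 hours.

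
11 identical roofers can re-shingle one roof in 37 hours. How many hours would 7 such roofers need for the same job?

407/7 hours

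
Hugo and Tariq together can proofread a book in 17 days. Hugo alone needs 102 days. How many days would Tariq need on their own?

102/5 days

Combined rate is 1/17 per day.
Known contribution: 1/102 per day.
So Tariq's rate is 1/17 − 1/102 = 5/102, meaning 102/5 days alone.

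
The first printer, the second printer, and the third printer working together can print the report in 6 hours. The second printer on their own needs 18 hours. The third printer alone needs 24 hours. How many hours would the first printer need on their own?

72/5 hours

Combined rate is 1/6 per hour.
Known contribution: 1/18 + 1/24 = (4 + 3)/72 = 7/72 per hour.
So the first printer's rate is 1/6 − 7/72 = 5/72, meaning 72/5 hours alone.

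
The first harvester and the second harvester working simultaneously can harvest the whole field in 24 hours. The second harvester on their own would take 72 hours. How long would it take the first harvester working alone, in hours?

Combined rate is 1/24 per hour.
Known contribution: 1/72 per hour.
So the first harvester's rate is 1/24 − 1/72 = 1/36, meaning 36 hours alone.

36 hours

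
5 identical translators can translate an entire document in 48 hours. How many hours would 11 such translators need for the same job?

240/11 hours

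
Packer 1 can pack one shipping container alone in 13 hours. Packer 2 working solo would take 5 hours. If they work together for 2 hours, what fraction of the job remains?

Combined rate: 1/13 + 1/5 = (5 + 13)/65 = 18/65 per hour.
In 2 hours they complete 2·18/65 = 36/65 of the job.
So 29/65 remains.

29/65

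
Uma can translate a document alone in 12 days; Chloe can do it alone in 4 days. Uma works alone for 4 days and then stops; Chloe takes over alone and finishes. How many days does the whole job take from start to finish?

20/3 days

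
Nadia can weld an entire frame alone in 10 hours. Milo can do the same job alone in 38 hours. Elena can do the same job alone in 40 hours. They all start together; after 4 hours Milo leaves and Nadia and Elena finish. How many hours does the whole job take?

In the first 4 hours the combined rate is 23/152, so 23/38 of the job is done, leaving 15/38.
After Milo leaves the rate is 1/8 per hour; the remaining 15/38 takes 60/19 hours.
Total = 4 + 60/19 = 136/19 hours.

136/19 hours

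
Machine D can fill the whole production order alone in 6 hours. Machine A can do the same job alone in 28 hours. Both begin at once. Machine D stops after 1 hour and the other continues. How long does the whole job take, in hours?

70/3 hours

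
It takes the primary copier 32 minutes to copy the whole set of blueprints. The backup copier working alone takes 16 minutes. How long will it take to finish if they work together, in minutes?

Combined rate: 1/32 + 1/16 = (1 + 2)/32 = 3/32 per minute.
Time = 1 ÷ (3/32) = 32/3 minutes.

32/3 minutes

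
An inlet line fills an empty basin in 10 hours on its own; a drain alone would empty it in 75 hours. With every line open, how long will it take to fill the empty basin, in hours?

Net rate = 1/10 − 1/75 = (15 − 2)/150 = 13/150 per hour.
Filling time = 1 ÷ (13/150) = 150/13 hours.

150/13 hours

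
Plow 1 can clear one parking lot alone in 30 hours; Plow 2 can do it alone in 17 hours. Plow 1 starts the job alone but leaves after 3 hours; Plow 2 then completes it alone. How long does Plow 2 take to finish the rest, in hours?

In 3 hours Plow 1 does 3/30 = 1/10 of the job, leaving 9/10.
Plow 2 works at 1/17 per hour, so finishing takes 9/10 ÷ 1/17 = 153/10 hours.

153/10 hours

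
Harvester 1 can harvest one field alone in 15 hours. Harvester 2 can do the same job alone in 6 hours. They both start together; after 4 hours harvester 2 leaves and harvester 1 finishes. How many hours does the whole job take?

In the first 4 hours the combined rate is 7/30, so 14/15 of the job is done, leaving 1/15.
After harvester 2 leaves the rate is 1/15 per hour; the remaining 1/15 takes 1 hour.
Total = 4 + 1 = 5 hours.

5 hours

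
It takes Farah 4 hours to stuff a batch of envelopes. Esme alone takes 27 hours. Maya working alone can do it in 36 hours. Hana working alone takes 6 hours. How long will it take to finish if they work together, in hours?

27/13 hours

Combined rate: 1/4 + 1/27 + 1/36 + 1/6 = (27 + 4 + 3 + 18)/108 = 52/108 = 13/27 per hour.
Time = 1 ÷ (13/27) = 27/13 hours.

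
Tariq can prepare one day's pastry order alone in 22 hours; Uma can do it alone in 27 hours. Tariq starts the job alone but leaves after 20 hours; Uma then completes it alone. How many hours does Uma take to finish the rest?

In 20 hours Tariq does 20/22 = 10/11 of the job, leaving 1/11.
Uma works at 1/27 per hour, so finishing takes 1/11 ÷ 1/27 = 27/11 hours.

27/11 hours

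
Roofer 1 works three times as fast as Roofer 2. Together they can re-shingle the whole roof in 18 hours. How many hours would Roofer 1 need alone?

Let Roofer 2's rate be r; then Roofer 1's rate is 3r, so together (3 + 1)r = 4r = 1/18.
Thus r = 1/72 per hour.
Roofer 2 alone: 72 hours; Roofer 1 alone: 24 hours.

24 hours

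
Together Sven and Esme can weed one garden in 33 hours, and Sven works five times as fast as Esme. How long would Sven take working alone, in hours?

Let Esme's rate be r; then Sven's rate is 5r, so together (5 + 1)r = 6r = 1/33.
Thus r = 1/198 per hour.
Esme alone: 198 hours; Sven alone: 198/5 hours.

198/5 hours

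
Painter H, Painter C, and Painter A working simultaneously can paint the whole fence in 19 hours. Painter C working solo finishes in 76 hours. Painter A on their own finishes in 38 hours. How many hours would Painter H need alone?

76 hours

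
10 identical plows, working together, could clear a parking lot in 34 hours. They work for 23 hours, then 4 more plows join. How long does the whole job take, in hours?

One plow does 1/340 of the job per hour.
After 23 hours with 10 plows, 23/34 is done (11/34 left).
With 14 plows the rate is 14/340 = 7/170, so the rest takes 11/34 ÷ 7/170 = 55/7 hours.
Total = 23 + 55/7 = 216/7 hours.

216/7 hours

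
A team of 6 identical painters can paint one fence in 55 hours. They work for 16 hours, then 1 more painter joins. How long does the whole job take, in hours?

346/7 hours

One painter does 1/330 of the job per hour.
After 16 hours with 6 painters, 16/55 is done (39/55 left).
With 7 painters the rate is 7/330, so the rest takes 39/55 ÷ 7/330 = 234/7 hours.
Total = 16 + 234/7 = 346/7 hours.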